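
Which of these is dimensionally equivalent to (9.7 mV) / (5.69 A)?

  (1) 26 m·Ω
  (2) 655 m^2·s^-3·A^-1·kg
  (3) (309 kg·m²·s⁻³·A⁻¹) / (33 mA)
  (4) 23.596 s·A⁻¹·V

(3)

Reference: [kg·m²·s⁻³·A⁻¹] / [A] = kg·m²·s⁻³·A⁻².
Each option:
  (1) Ω·m = V·A⁻¹·m = kg·m³·s⁻³·A⁻²
  (2) kg·m²·s⁻³·A⁻¹
  (3) [kg·m²·s⁻³·A⁻¹] / [A] = kg·m²·s⁻³·A⁻²  ← same
  (4) V·s·A⁻¹ = J·C⁻¹·s·A⁻¹ = kg·m²·s⁻²·A⁻²
Only (3) matches kg·m²·s⁻³·A⁻².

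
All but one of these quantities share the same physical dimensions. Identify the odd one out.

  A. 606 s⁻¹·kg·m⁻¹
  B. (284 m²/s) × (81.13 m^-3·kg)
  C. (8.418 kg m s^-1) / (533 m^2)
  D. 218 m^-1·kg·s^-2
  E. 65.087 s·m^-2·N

Dimensions:
  A. kg·m⁻¹·s⁻¹
  B. [m²·s⁻¹] · [kg·m⁻³] = kg·m⁻¹·s⁻¹
  C. [kg·m·s⁻¹] / [m²] = kg·m⁻¹·s⁻¹
  D. kg·m⁻¹·s⁻²
  E. N·s·m⁻² = kg·m·s⁻²·s·m⁻² = kg·m⁻¹·s⁻¹
All reduce to kg·m⁻¹·s⁻¹ except D., which is kg·m⁻¹·s⁻².

D.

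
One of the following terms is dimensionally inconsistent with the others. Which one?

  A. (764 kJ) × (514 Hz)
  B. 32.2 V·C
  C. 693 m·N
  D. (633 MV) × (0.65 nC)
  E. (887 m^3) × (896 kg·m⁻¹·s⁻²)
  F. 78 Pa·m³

Expand each in SI base units:
  A. [kg·m²·s⁻²] · [s⁻¹] = kg·m²·s⁻³
  B. C·V = s·A·J·C⁻¹ = kg·m²·s⁻²
  C. N·m = kg·m·s⁻²·m = kg·m²·s⁻²
  D. [kg·m²·s⁻³·A⁻¹] · [s·A] = kg·m²·s⁻²
  E. [m³] · [kg·m⁻¹·s⁻²] = kg·m²·s⁻²
  F. Pa·m³ = N·m⁻²·m³ = kg·m²·s⁻²
All reduce to kg·m²·s⁻² except A., which is kg·m²·s⁻³.

A.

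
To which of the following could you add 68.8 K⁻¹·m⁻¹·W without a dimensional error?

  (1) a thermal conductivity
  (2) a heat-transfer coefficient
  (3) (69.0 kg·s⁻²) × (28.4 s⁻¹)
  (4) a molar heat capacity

Reference: W·m⁻¹·K⁻¹ = J·s⁻¹·m⁻¹·K⁻¹ = kg·m·s⁻³·K⁻¹.
Each option:
  (1) [thermal conductivity] = kg·m·s⁻³·K⁻¹  ← same
  (2) [heat-transfer coefficient] = kg·s⁻³·K⁻¹
  (3) [kg·s⁻²] · [s⁻¹] = kg·s⁻³
  (4) [molar heat capacity] = kg·m²·s⁻²·K⁻¹·mol⁻¹
Only (1) matches kg·m·s⁻³·K⁻¹.

(1)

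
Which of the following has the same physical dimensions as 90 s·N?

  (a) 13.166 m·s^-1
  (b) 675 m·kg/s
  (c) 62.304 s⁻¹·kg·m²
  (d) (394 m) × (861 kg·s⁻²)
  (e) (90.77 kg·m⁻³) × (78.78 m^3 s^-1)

(b)

Reference: N·s = kg·m·s⁻²·s = kg·m·s⁻¹.
Each option:
  (a) m·s⁻¹
  (b) kg·m·s⁻¹  ← same
  (c) kg·m²·s⁻¹
  (d) [m] · [kg·s⁻²] = kg·m·s⁻²
  (e) [kg·m⁻³] · [m³·s⁻¹] = kg·s⁻¹
Only (b) matches kg·m·s⁻¹.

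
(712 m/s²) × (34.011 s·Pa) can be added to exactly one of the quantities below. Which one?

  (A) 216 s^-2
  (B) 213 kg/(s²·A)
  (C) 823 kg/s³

(C)

Reference: [m·s⁻²] · [kg·m⁻¹·s⁻¹] = kg·s⁻³.
Each option:
  (A) s⁻²
  (B) kg·s⁻²·A⁻¹
  (C) kg·s⁻³  ← same
Only (C) matches kg·s⁻³.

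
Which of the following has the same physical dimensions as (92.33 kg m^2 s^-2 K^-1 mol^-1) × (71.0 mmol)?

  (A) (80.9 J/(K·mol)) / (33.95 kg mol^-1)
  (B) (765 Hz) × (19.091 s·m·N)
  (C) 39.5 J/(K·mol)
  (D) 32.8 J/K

(D)

Reference: [kg·m²·s⁻²·K⁻¹·mol⁻¹] · [mol] = kg·m²·s⁻²·K⁻¹.
Each option:
  (A) [kg·m²·s⁻²·K⁻¹·mol⁻¹] / [kg·mol⁻¹] = m²·s⁻²·K⁻¹
  (B) [s⁻¹] · [kg·m²·s⁻¹] = kg·m²·s⁻²
  (C) J·mol⁻¹·K⁻¹ = N·m·mol⁻¹·K⁻¹ = kg·m²·s⁻²·K⁻¹·mol⁻¹
  (D) J·K⁻¹ = N·m·K⁻¹ = kg·m²·s⁻²·K⁻¹  ← same
Only (D) matches kg·m²·s⁻²·K⁻¹.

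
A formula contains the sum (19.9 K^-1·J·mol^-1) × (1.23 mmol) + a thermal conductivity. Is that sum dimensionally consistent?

No

Reduce each to base SI dimensions:
  (19.9 K^-1·J·mol^-1) × (1.23 mmol):  [kg·m²·s⁻²·K⁻¹·mol⁻¹] · [mol] = kg·m²·s⁻²·K⁻¹
  a thermal conductivity:  [thermal conductivity] = kg·m·s⁻³·K⁻¹
kg·m²·s⁻²·K⁻¹ ≠ kg·m·s⁻³·K⁻¹, so they cannot be added.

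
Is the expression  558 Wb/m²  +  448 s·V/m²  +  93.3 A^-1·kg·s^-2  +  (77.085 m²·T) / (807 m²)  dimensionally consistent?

In SI base units:
  558 Wb/m²:  Wb·m⁻² = V·s·m⁻² = kg·s⁻²·A⁻¹
  448 s·V/m²:  V·s·m⁻² = J·C⁻¹·s·m⁻² = kg·s⁻²·A⁻¹
  93.3 A^-1·kg·s^-2:  kg·s⁻²·A⁻¹
  (77.085 m²·T) / (807 m²):  [kg·m²·s⁻²·A⁻¹] / [m²] = kg·s⁻²·A⁻¹
Every term reduces to kg·s⁻²·A⁻¹.

Yes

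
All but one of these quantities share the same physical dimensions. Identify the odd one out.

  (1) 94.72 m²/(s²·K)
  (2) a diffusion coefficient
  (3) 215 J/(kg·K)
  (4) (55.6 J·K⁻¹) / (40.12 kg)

Reduce each to base SI dimensions:
  (1) m²·s⁻²·K⁻¹
  (2) [diffusion coefficient] = m²·s⁻¹
  (3) J·kg⁻¹·K⁻¹ = N·m·kg⁻¹·K⁻¹ = m²·s⁻²·K⁻¹
  (4) [kg·m²·s⁻²·K⁻¹] / [kg] = m²·s⁻²·K⁻¹
All reduce to m²·s⁻²·K⁻¹ except (2), which is m²·s⁻¹.

(2)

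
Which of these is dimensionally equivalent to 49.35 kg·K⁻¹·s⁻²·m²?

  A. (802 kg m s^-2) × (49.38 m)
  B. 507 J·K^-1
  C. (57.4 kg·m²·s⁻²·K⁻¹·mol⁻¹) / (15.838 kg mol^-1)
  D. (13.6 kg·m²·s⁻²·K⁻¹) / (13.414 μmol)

B.

Reference: kg·m²·s⁻²·K⁻¹.
Each option:
  A. [kg·m·s⁻²] · [m] = kg·m²·s⁻²
  B. J·K⁻¹ = N·m·K⁻¹ = kg·m²·s⁻²·K⁻¹  ← same
  C. [kg·m²·s⁻²·K⁻¹·mol⁻¹] / [kg·mol⁻¹] = m²·s⁻²·K⁻¹
  D. [kg·m²·s⁻²·K⁻¹] / [mol] = kg·m²·s⁻²·K⁻¹·mol⁻¹
Only B. matches kg·m²·s⁻²·K⁻¹.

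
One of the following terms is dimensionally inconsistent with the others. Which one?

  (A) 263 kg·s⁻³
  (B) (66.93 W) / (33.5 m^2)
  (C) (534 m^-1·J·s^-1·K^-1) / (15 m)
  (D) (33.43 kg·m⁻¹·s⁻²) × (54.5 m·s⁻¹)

(C)

Expand each in SI base units:
  (A) kg·s⁻³
  (B) [kg·m²·s⁻³] / [m²] = kg·s⁻³
  (C) [kg·m·s⁻³·K⁻¹] / [m] = kg·s⁻³·K⁻¹
  (D) [kg·m⁻¹·s⁻²] · [m·s⁻¹] = kg·s⁻³
All reduce to kg·s⁻³ except (C), which is kg·s⁻³·K⁻¹.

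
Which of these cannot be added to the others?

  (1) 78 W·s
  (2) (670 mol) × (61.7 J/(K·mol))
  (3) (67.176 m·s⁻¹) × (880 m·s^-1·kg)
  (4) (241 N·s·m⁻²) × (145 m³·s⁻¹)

(2)

Work out the base dimensions of each:
  (1) W·s = J·s⁻¹·s = kg·m²·s⁻²
  (2) [mol] · [kg·m²·s⁻²·K⁻¹·mol⁻¹] = kg·m²·s⁻²·K⁻¹
  (3) [m·s⁻¹] · [kg·m·s⁻¹] = kg·m²·s⁻²
  (4) [kg·m⁻¹·s⁻¹] · [m³·s⁻¹] = kg·m²·s⁻²
All reduce to kg·m²·s⁻² except (2), which is kg·m²·s⁻²·K⁻¹.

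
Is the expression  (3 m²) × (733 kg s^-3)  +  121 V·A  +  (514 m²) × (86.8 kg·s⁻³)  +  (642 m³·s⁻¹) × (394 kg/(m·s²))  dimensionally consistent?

Work out the base dimensions of each:
  (3 m²) × (733 kg s^-3):  [m²] · [kg·s⁻³] = kg·m²·s⁻³
  121 V·A:  V·A = J·C⁻¹·A = kg·m²·s⁻³
  (514 m²) × (86.8 kg·s⁻³):  [m²] · [kg·s⁻³] = kg·m²·s⁻³
  (642 m³·s⁻¹) × (394 kg/(m·s²)):  [m³·s⁻¹] · [kg·m⁻¹·s⁻²] = kg·m²·s⁻³
Every term reduces to kg·m²·s⁻³.

Yes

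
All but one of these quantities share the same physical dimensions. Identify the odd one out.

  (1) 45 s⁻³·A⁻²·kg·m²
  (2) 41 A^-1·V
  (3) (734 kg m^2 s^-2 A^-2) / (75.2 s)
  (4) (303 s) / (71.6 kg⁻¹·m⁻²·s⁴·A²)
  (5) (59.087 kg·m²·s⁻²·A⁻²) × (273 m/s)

In SI base units:
  (1) kg·m²·s⁻³·A⁻²
  (2) V·A⁻¹ = J·C⁻¹·A⁻¹ = kg·m²·s⁻³·A⁻²
  (3) [kg·m²·s⁻²·A⁻²] / [s] = kg·m²·s⁻³·A⁻²
  (4) [s] / [kg⁻¹·m⁻²·s⁴·A²] = kg·m²·s⁻³·A⁻²
  (5) [kg·m²·s⁻²·A⁻²] · [m·s⁻¹] = kg·m³·s⁻³·A⁻²
All reduce to kg·m²·s⁻³·A⁻² except (5), which is kg·m³·s⁻³·A⁻².

(5)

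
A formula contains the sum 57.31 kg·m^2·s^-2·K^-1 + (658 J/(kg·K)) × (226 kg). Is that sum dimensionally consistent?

In SI base units:
  57.31 kg·m^2·s^-2·K^-1:  kg·m²·s⁻²·K⁻¹
  (658 J/(kg·K)) × (226 kg):  [m²·s⁻²·K⁻¹] · [kg] = kg·m²·s⁻²·K⁻¹
Both are kg·m²·s⁻²·K⁻¹, so they have the same dimensions and can be added.

Yes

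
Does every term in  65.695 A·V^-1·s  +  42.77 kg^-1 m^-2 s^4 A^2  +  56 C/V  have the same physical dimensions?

Expand each in SI base units:
  65.695 A·V^-1·s:  A·s·V⁻¹ = A·s·(J·C⁻¹)⁻¹ = kg⁻¹·m⁻²·s⁴·A²
  42.77 kg^-1 m^-2 s^4 A^2:  kg⁻¹·m⁻²·s⁴·A²
  56 C/V:  C·V⁻¹ = s·A·(J·C⁻¹)⁻¹ = kg⁻¹·m⁻²·s⁴·A²
Every term reduces to kg⁻¹·m⁻²·s⁴·A².

Yes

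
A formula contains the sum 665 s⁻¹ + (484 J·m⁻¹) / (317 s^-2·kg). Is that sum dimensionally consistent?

No

Expand each in SI base units:
  665 s⁻¹:  s⁻¹
  (484 J·m⁻¹) / (317 s^-2·kg):  [kg·m·s⁻²] / [kg·s⁻²] = m
s⁻¹ ≠ m, so they cannot be added.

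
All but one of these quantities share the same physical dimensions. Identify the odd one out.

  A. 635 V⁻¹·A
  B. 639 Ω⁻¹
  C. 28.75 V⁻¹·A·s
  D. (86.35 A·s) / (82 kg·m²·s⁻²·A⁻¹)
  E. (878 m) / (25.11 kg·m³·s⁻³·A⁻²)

Reduce each to base SI dimensions:
  A. A·V⁻¹ = A·(J·C⁻¹)⁻¹ = kg⁻¹·m⁻²·s³·A²
  B. Ω⁻¹ = (V·A⁻¹)⁻¹ = kg⁻¹·m⁻²·s³·A²
  C. A·s·V⁻¹ = A·s·(J·C⁻¹)⁻¹ = kg⁻¹·m⁻²·s⁴·A²
  D. [s·A] / [kg·m²·s⁻²·A⁻¹] = kg⁻¹·m⁻²·s³·A²
  E. [m] / [kg·m³·s⁻³·A⁻²] = kg⁻¹·m⁻²·s³·A²
All reduce to kg⁻¹·m⁻²·s³·A² except C., which is kg⁻¹·m⁻²·s⁴·A².

C.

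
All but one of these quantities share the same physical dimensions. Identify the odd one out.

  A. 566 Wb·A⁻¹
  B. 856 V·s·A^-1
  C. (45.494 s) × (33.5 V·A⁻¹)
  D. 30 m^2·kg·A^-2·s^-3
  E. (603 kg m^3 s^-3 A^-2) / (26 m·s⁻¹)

D.

Dimensions:
  A. Wb·A⁻¹ = V·s·A⁻¹ = kg·m²·s⁻²·A⁻²
  B. V·s·A⁻¹ = J·C⁻¹·s·A⁻¹ = kg·m²·s⁻²·A⁻²
  C. [s] · [kg·m²·s⁻³·A⁻²] = kg·m²·s⁻²·A⁻²
  D. kg·m²·s⁻³·A⁻²
  E. [kg·m³·s⁻³·A⁻²] / [m·s⁻¹] = kg·m²·s⁻²·A⁻²
All reduce to kg·m²·s⁻²·A⁻² except D., which is kg·m²·s⁻³·A⁻².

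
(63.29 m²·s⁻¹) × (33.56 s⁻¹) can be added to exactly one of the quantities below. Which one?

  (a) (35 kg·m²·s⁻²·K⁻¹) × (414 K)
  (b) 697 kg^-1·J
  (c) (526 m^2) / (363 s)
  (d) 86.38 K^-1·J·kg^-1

(b)

Reference: [m²·s⁻¹] · [s⁻¹] = m²·s⁻².
Each option:
  (a) [kg·m²·s⁻²·K⁻¹] · [K] = kg·m²·s⁻²
  (b) J·kg⁻¹ = N·m·kg⁻¹ = m²·s⁻²  ← same
  (c) [m²] / [s] = m²·s⁻¹
  (d) J·kg⁻¹·K⁻¹ = N·m·kg⁻¹·K⁻¹ = m²·s⁻²·K⁻¹
Only (b) matches m²·s⁻².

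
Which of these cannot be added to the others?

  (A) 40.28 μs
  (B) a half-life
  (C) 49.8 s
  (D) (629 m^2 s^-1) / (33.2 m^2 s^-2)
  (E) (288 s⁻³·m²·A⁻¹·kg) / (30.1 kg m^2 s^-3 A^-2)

In SI base units:
  (A) s
  (B) [half-life] = s
  (C) s
  (D) [m²·s⁻¹] / [m²·s⁻²] = s
  (E) [kg·m²·s⁻³·A⁻¹] / [kg·m²·s⁻³·A⁻²] = A
All reduce to s except (E), which is A.

(E)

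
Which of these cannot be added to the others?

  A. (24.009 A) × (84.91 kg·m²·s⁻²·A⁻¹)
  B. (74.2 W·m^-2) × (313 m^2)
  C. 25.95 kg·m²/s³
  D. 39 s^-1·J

A.

Dimensions:
  A. [A] · [kg·m²·s⁻²·A⁻¹] = kg·m²·s⁻²
  B. [kg·s⁻³] · [m²] = kg·m²·s⁻³
  C. kg·m²·s⁻³
  D. J·s⁻¹ = N·m·s⁻¹ = kg·m²·s⁻³
All reduce to kg·m²·s⁻³ except A., which is kg·m²·s⁻².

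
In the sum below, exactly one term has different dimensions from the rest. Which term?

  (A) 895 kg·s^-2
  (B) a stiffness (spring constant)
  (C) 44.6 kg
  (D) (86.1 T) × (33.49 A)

(C)

Expand each in SI base units:
  (A) kg·s⁻²
  (B) [stiffness (spring constant)] = kg·s⁻²
  (C) kg
  (D) [kg·s⁻²·A⁻¹] · [A] = kg·s⁻²
All reduce to kg·s⁻² except (C), which is kg.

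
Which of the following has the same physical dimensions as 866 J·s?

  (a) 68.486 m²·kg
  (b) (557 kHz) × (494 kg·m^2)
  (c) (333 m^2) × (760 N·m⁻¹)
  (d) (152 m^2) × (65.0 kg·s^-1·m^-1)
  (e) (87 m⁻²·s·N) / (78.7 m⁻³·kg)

Reference: J·s = N·m·s = kg·m²·s⁻¹.
Each option:
  (a) kg·m²
  (b) [s⁻¹] · [kg·m²] = kg·m²·s⁻¹  ← same
  (c) [m²] · [kg·s⁻²] = kg·m²·s⁻²
  (d) [m²] · [kg·m⁻¹·s⁻¹] = kg·m·s⁻¹
  (e) [kg·m⁻¹·s⁻¹] / [kg·m⁻³] = m²·s⁻¹
Only (b) matches kg·m²·s⁻¹.

(b)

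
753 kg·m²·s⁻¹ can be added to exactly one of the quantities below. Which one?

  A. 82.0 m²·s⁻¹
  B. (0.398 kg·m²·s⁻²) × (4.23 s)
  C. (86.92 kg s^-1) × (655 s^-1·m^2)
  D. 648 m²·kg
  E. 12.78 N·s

Reference: kg·m²·s⁻¹.
Each option:
  A. m²·s⁻¹
  B. [kg·m²·s⁻²] · [s] = kg·m²·s⁻¹  ← same
  C. [kg·s⁻¹] · [m²·s⁻¹] = kg·m²·s⁻²
  D. kg·m²
  E. N·s = kg·m·s⁻²·s = kg·m·s⁻¹
Only B. matches kg·m²·s⁻¹.

B.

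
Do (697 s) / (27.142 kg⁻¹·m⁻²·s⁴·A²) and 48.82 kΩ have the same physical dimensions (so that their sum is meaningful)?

Yes

Expand each in SI base units:
  (697 s) / (27.142 kg⁻¹·m⁻²·s⁴·A²):  [s] / [kg⁻¹·m⁻²·s⁴·A²] = kg·m²·s⁻³·A⁻²
  48.82 kΩ:  Ω = V·A⁻¹ = kg·m²·s⁻³·A⁻²
Both are kg·m²·s⁻³·A⁻², so they have the same dimensions and can be added.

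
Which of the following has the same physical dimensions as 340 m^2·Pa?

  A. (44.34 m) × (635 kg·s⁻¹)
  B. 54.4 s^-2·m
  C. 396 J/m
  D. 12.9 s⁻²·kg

Reference: Pa·m² = N·m⁻²·m² = kg·m·s⁻².
Each option:
  A. [m] · [kg·s⁻¹] = kg·m·s⁻¹
  B. m·s⁻²
  C. J·m⁻¹ = N·m·m⁻¹ = kg·m·s⁻²  ← same
  D. kg·s⁻²
Only C. matches kg·m·s⁻².

C.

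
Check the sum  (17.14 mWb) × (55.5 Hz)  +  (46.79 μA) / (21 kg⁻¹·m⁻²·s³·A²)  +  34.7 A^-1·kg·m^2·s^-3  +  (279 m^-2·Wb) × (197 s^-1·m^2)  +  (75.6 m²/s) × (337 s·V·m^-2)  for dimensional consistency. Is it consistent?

Dimensions:
  (17.14 mWb) × (55.5 Hz):  [kg·m²·s⁻²·A⁻¹] · [s⁻¹] = kg·m²·s⁻³·A⁻¹
  (46.79 μA) / (21 kg⁻¹·m⁻²·s³·A²):  [A] / [kg⁻¹·m⁻²·s³·A²] = kg·m²·s⁻³·A⁻¹
  34.7 A^-1·kg·m^2·s^-3:  kg·m²·s⁻³·A⁻¹
  (279 m^-2·Wb) × (197 s^-1·m^2):  [kg·s⁻²·A⁻¹] · [m²·s⁻¹] = kg·m²·s⁻³·A⁻¹
  (75.6 m²/s) × (337 s·V·m^-2):  [m²·s⁻¹] · [kg·s⁻²·A⁻¹] = kg·m²·s⁻³·A⁻¹
Every term reduces to kg·m²·s⁻³·A⁻¹.

Yes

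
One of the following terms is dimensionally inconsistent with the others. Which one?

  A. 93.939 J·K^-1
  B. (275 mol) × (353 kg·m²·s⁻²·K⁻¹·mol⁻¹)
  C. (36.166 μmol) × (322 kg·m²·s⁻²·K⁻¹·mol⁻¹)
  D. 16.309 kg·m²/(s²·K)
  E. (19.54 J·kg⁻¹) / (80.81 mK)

E.

Dimensions:
  A. J·K⁻¹ = N·m·K⁻¹ = kg·m²·s⁻²·K⁻¹
  B. [mol] · [kg·m²·s⁻²·K⁻¹·mol⁻¹] = kg·m²·s⁻²·K⁻¹
  C. [mol] · [kg·m²·s⁻²·K⁻¹·mol⁻¹] = kg·m²·s⁻²·K⁻¹
  D. kg·m²·s⁻²·K⁻¹
  E. [m²·s⁻²] / [K] = m²·s⁻²·K⁻¹
All reduce to kg·m²·s⁻²·K⁻¹ except E., which is m²·s⁻²·K⁻¹.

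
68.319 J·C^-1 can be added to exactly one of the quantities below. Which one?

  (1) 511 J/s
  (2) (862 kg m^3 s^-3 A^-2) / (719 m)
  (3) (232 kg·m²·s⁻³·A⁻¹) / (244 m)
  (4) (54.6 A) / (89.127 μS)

Reference: J·C⁻¹ = N·m·(s·A)⁻¹ = kg·m²·s⁻³·A⁻¹.
Each option:
  (1) J·s⁻¹ = N·m·s⁻¹ = kg·m²·s⁻³
  (2) [kg·m³·s⁻³·A⁻²] / [m] = kg·m²·s⁻³·A⁻²
  (3) [kg·m²·s⁻³·A⁻¹] / [m] = kg·m·s⁻³·A⁻¹
  (4) [A] / [kg⁻¹·m⁻²·s³·A²] = kg·m²·s⁻³·A⁻¹  ← same
Only (4) matches kg·m²·s⁻³·A⁻¹.

(4)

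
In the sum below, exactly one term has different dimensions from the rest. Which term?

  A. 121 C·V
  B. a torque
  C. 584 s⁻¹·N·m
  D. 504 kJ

Expand each in SI base units:
  A. C·V = s·A·J·C⁻¹ = kg·m²·s⁻²
  B. [torque] = kg·m²·s⁻²
  C. N·m·s⁻¹ = kg·m·s⁻²·m·s⁻¹ = kg·m²·s⁻³
  D. J = N·m = kg·m²·s⁻²
All reduce to kg·m²·s⁻² except C., which is kg·m²·s⁻³.

C.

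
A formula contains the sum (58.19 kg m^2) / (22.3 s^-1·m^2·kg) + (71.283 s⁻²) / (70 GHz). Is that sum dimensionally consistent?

No

Expand each in SI base units:
  (58.19 kg m^2) / (22.3 s^-1·m^2·kg):  [kg·m²] / [kg·m²·s⁻¹] = s
  (71.283 s⁻²) / (70 GHz):  [s⁻²] / [s⁻¹] = s⁻¹
s ≠ s⁻¹, so they cannot be added.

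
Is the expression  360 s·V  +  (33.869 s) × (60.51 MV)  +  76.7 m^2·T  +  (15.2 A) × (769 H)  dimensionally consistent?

Work out the base dimensions of each:
  360 s·V:  V·s = J·C⁻¹·s = kg·m²·s⁻²·A⁻¹
  (33.869 s) × (60.51 MV):  [s] · [kg·m²·s⁻³·A⁻¹] = kg·m²·s⁻²·A⁻¹
  76.7 m^2·T:  T·m² = Wb·m⁻²·m² = kg·m²·s⁻²·A⁻¹
  (15.2 A) × (769 H):  [A] · [kg·m²·s⁻²·A⁻²] = kg·m²·s⁻²·A⁻¹
Every term reduces to kg·m²·s⁻²·A⁻¹.

Yes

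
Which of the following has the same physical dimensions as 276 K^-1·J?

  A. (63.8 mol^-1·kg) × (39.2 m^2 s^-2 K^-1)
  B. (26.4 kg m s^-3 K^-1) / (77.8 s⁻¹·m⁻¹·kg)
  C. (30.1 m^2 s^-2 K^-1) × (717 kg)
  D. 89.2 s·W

C.

Reference: J·K⁻¹ = N·m·K⁻¹ = kg·m²·s⁻²·K⁻¹.
Each option:
  A. [kg·mol⁻¹] · [m²·s⁻²·K⁻¹] = kg·m²·s⁻²·K⁻¹·mol⁻¹
  B. [kg·m·s⁻³·K⁻¹] / [kg·m⁻¹·s⁻¹] = m²·s⁻²·K⁻¹
  C. [m²·s⁻²·K⁻¹] · [kg] = kg·m²·s⁻²·K⁻¹  ← same
  D. W·s = J·s⁻¹·s = kg·m²·s⁻²
Only C. matches kg·m²·s⁻²·K⁻¹.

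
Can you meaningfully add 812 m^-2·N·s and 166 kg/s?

In SI base units:
  812 m^-2·N·s:  N·s·m⁻² = kg·m·s⁻²·s·m⁻² = kg·m⁻¹·s⁻¹
  166 kg/s:  kg·s⁻¹
kg·m⁻¹·s⁻¹ ≠ kg·s⁻¹, so they cannot be added.

No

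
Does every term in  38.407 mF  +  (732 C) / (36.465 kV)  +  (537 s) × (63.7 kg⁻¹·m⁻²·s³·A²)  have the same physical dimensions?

Yes

Expand each in SI base units:
  38.407 mF:  F = C·V⁻¹ = kg⁻¹·m⁻²·s⁴·A²
  (732 C) / (36.465 kV):  [s·A] / [kg·m²·s⁻³·A⁻¹] = kg⁻¹·m⁻²·s⁴·A²
  (537 s) × (63.7 kg⁻¹·m⁻²·s³·A²):  [s] · [kg⁻¹·m⁻²·s³·A²] = kg⁻¹·m⁻²·s⁴·A²
Every term reduces to kg⁻¹·m⁻²·s⁴·A².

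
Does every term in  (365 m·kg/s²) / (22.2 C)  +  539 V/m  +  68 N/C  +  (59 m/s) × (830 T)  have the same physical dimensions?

Yes

Expand each in SI base units:
  (365 m·kg/s²) / (22.2 C):  [kg·m·s⁻²] / [s·A] = kg·m·s⁻³·A⁻¹
  539 V/m:  V·m⁻¹ = J·C⁻¹·m⁻¹ = kg·m·s⁻³·A⁻¹
  68 N/C:  N·C⁻¹ = kg·m·s⁻²·(s·A)⁻¹ = kg·m·s⁻³·A⁻¹
  (59 m/s) × (830 T):  [m·s⁻¹] · [kg·s⁻²·A⁻¹] = kg·m·s⁻³·A⁻¹
Every term reduces to kg·m·s⁻³·A⁻¹.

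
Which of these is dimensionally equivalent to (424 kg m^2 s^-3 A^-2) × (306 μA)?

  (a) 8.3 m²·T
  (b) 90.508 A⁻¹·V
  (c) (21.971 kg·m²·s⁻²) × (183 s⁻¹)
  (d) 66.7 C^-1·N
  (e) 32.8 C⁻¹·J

(e)

Reference: [kg·m²·s⁻³·A⁻²] · [A] = kg·m²·s⁻³·A⁻¹.
Each option:
  (a) T·m² = Wb·m⁻²·m² = kg·m²·s⁻²·A⁻¹
  (b) V·A⁻¹ = J·C⁻¹·A⁻¹ = kg·m²·s⁻³·A⁻²
  (c) [kg·m²·s⁻²] · [s⁻¹] = kg·m²·s⁻³
  (d) N·C⁻¹ = kg·m·s⁻²·(s·A)⁻¹ = kg·m·s⁻³·A⁻¹
  (e) J·C⁻¹ = N·m·(s·A)⁻¹ = kg·m²·s⁻³·A⁻¹  ← same
Only (e) matches kg·m²·s⁻³·A⁻¹.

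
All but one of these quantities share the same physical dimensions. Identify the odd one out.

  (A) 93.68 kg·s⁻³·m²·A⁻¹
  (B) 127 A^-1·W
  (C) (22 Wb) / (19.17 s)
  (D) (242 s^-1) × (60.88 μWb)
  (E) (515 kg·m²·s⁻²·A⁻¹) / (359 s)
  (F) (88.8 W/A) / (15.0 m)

Reduce each to base SI dimensions:
  (A) kg·m²·s⁻³·A⁻¹
  (B) W·A⁻¹ = J·s⁻¹·A⁻¹ = kg·m²·s⁻³·A⁻¹
  (C) [kg·m²·s⁻²·A⁻¹] / [s] = kg·m²·s⁻³·A⁻¹
  (D) [s⁻¹] · [kg·m²·s⁻²·A⁻¹] = kg·m²·s⁻³·A⁻¹
  (E) [kg·m²·s⁻²·A⁻¹] / [s] = kg·m²·s⁻³·A⁻¹
  (F) [kg·m²·s⁻³·A⁻¹] / [m] = kg·m·s⁻³·A⁻¹
All reduce to kg·m²·s⁻³·A⁻¹ except (F), which is kg·m·s⁻³·A⁻¹.

(F)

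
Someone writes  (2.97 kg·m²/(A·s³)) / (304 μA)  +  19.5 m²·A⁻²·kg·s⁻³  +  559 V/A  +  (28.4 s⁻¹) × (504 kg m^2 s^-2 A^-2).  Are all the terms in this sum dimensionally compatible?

Work out the base dimensions of each:
  (2.97 kg·m²/(A·s³)) / (304 μA):  [kg·m²·s⁻³·A⁻¹] / [A] = kg·m²·s⁻³·A⁻²
  19.5 m²·A⁻²·kg·s⁻³:  kg·m²·s⁻³·A⁻²
  559 V/A:  V·A⁻¹ = J·C⁻¹·A⁻¹ = kg·m²·s⁻³·A⁻²
  (28.4 s⁻¹) × (504 kg m^2 s^-2 A^-2):  [s⁻¹] · [kg·m²·s⁻²·A⁻²] = kg·m²·s⁻³·A⁻²
Every term reduces to kg·m²·s⁻³·A⁻².

Yes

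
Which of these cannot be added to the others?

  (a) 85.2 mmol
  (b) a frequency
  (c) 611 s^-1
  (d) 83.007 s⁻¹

(a)

Work out the base dimensions of each:
  (a) mol
  (b) [frequency] = s⁻¹
  (c) s⁻¹
  (d) s⁻¹
All reduce to s⁻¹ except (a), which is mol.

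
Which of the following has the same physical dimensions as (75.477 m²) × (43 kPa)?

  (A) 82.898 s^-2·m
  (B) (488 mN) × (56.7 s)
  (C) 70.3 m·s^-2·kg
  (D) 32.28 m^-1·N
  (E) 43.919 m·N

Reference: [m²] · [kg·m⁻¹·s⁻²] = kg·m·s⁻².
Each option:
  (A) m·s⁻²
  (B) [kg·m·s⁻²] · [s] = kg·m·s⁻¹
  (C) kg·m·s⁻²  ← same
  (D) N·m⁻¹ = kg·m·s⁻²·m⁻¹ = kg·s⁻²
  (E) N·m = kg·m·s⁻²·m = kg·m²·s⁻²
Only (C) matches kg·m·s⁻².

(C)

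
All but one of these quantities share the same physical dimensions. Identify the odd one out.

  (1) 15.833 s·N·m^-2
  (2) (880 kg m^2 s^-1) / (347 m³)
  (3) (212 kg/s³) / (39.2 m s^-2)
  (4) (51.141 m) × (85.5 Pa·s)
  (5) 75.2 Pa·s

(4)

Work out the base dimensions of each:
  (1) N·s·m⁻² = kg·m·s⁻²·s·m⁻² = kg·m⁻¹·s⁻¹
  (2) [kg·m²·s⁻¹] / [m³] = kg·m⁻¹·s⁻¹
  (3) [kg·s⁻³] / [m·s⁻²] = kg·m⁻¹·s⁻¹
  (4) [m] · [kg·m⁻¹·s⁻¹] = kg·s⁻¹
  (5) Pa·s = N·m⁻²·s = kg·m⁻¹·s⁻¹
All reduce to kg·m⁻¹·s⁻¹ except (4), which is kg·s⁻¹.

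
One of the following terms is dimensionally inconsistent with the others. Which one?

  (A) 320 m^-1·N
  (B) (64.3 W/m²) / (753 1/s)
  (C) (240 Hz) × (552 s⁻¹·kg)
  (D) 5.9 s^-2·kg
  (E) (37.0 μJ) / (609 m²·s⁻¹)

(E)

Work out the base dimensions of each:
  (A) N·m⁻¹ = kg·m·s⁻²·m⁻¹ = kg·s⁻²
  (B) [kg·s⁻³] / [s⁻¹] = kg·s⁻²
  (C) [s⁻¹] · [kg·s⁻¹] = kg·s⁻²
  (D) kg·s⁻²
  (E) [kg·m²·s⁻²] / [m²·s⁻¹] = kg·s⁻¹
All reduce to kg·s⁻² except (E), which is kg·s⁻¹.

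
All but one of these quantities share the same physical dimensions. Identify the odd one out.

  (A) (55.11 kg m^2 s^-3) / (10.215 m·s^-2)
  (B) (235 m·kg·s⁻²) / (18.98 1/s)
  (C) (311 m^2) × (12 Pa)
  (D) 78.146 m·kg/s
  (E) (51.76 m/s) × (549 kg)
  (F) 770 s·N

(C)

Expand each in SI base units:
  (A) [kg·m²·s⁻³] / [m·s⁻²] = kg·m·s⁻¹
  (B) [kg·m·s⁻²] / [s⁻¹] = kg·m·s⁻¹
  (C) [m²] · [kg·m⁻¹·s⁻²] = kg·m·s⁻²
  (D) kg·m·s⁻¹
  (E) [m·s⁻¹] · [kg] = kg·m·s⁻¹
  (F) N·s = kg·m·s⁻²·s = kg·m·s⁻¹
All reduce to kg·m·s⁻¹ except (C), which is kg·m·s⁻².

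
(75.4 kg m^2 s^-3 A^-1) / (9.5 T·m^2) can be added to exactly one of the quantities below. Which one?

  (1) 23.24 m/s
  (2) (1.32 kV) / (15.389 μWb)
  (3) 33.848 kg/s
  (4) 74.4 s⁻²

(2)

Reference: [kg·m²·s⁻³·A⁻¹] / [kg·m²·s⁻²·A⁻¹] = s⁻¹.
Each option:
  (1) m·s⁻¹
  (2) [kg·m²·s⁻³·A⁻¹] / [kg·m²·s⁻²·A⁻¹] = s⁻¹  ← same
  (3) kg·s⁻¹
  (4) s⁻²
Only (2) matches s⁻¹.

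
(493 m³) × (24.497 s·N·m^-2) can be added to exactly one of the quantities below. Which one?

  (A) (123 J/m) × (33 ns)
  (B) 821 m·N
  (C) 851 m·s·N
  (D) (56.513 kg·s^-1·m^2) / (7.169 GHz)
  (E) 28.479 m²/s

(C)

Reference: [m³] · [kg·m⁻¹·s⁻¹] = kg·m²·s⁻¹.
Each option:
  (A) [kg·m·s⁻²] · [s] = kg·m·s⁻¹
  (B) N·m = kg·m·s⁻²·m = kg·m²·s⁻²
  (C) N·m·s = kg·m·s⁻²·m·s = kg·m²·s⁻¹  ← same
  (D) [kg·m²·s⁻¹] / [s⁻¹] = kg·m²
  (E) m²·s⁻¹
Only (C) matches kg·m²·s⁻¹.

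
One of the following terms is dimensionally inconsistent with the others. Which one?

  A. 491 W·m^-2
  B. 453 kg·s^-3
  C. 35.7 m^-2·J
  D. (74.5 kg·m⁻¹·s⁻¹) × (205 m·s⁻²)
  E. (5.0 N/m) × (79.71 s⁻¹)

In SI base units:
  A. W·m⁻² = J·s⁻¹·m⁻² = kg·s⁻³
  B. kg·s⁻³
  C. J·m⁻² = N·m·m⁻² = kg·s⁻²
  D. [kg·m⁻¹·s⁻¹] · [m·s⁻²] = kg·s⁻³
  E. [kg·s⁻²] · [s⁻¹] = kg·s⁻³
All reduce to kg·s⁻³ except C., which is kg·s⁻².

C.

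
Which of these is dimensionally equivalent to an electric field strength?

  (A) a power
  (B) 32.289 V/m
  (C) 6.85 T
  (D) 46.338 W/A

(B)

Reference: [electric field strength] = kg·m·s⁻³·A⁻¹.
Each option:
  (A) [power] = kg·m²·s⁻³
  (B) V·m⁻¹ = J·C⁻¹·m⁻¹ = kg·m·s⁻³·A⁻¹  ← same
  (C) T = Wb·m⁻² = kg·s⁻²·A⁻¹
  (D) W·A⁻¹ = J·s⁻¹·A⁻¹ = kg·m²·s⁻³·A⁻¹
Only (B) matches kg·m·s⁻³·A⁻¹.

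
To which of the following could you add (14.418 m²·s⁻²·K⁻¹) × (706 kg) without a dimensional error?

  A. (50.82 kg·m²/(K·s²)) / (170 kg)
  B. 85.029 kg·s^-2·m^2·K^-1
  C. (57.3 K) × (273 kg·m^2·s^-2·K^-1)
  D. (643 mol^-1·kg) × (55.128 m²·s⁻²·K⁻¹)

Reference: [m²·s⁻²·K⁻¹] · [kg] = kg·m²·s⁻²·K⁻¹.
Each option:
  A. [kg·m²·s⁻²·K⁻¹] / [kg] = m²·s⁻²·K⁻¹
  B. kg·m²·s⁻²·K⁻¹  ← same
  C. [K] · [kg·m²·s⁻²·K⁻¹] = kg·m²·s⁻²
  D. [kg·mol⁻¹] · [m²·s⁻²·K⁻¹] = kg·m²·s⁻²·K⁻¹·mol⁻¹
Only B. matches kg·m²·s⁻²·K⁻¹.

B.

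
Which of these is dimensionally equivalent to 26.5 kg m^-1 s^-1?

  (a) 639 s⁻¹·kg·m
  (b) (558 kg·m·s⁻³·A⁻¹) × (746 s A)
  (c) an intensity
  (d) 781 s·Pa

(d)

Reference: kg·m⁻¹·s⁻¹.
Each option:
  (a) kg·m·s⁻¹
  (b) [kg·m·s⁻³·A⁻¹] · [s·A] = kg·m·s⁻²
  (c) [intensity] = kg·s⁻³
  (d) Pa·s = N·m⁻²·s = kg·m⁻¹·s⁻¹  ← same
Only (d) matches kg·m⁻¹·s⁻¹.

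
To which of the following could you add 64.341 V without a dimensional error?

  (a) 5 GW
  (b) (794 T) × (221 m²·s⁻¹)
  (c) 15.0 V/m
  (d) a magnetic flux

(b)

Reference: V = J·C⁻¹ = kg·m²·s⁻³·A⁻¹.
Each option:
  (a) W = J·s⁻¹ = kg·m²·s⁻³
  (b) [kg·s⁻²·A⁻¹] · [m²·s⁻¹] = kg·m²·s⁻³·A⁻¹  ← same
  (c) V·m⁻¹ = J·C⁻¹·m⁻¹ = kg·m·s⁻³·A⁻¹
  (d) [magnetic flux] = kg·m²·s⁻²·A⁻¹
Only (b) matches kg·m²·s⁻³·A⁻¹.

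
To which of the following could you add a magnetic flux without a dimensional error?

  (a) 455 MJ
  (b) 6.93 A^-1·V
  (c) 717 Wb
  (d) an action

Reference: [magnetic flux] = kg·m²·s⁻²·A⁻¹.
Each option:
  (a) J = N·m = kg·m²·s⁻²
  (b) V·A⁻¹ = J·C⁻¹·A⁻¹ = kg·m²·s⁻³·A⁻²
  (c) Wb = V·s = kg·m²·s⁻²·A⁻¹  ← same
  (d) [action] = kg·m²·s⁻¹
Only (c) matches kg·m²·s⁻²·A⁻¹.

(c)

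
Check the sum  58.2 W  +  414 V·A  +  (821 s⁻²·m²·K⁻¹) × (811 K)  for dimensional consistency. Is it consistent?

No

In SI base units:
  58.2 W:  W = J·s⁻¹ = kg·m²·s⁻³
  414 V·A:  V·A = J·C⁻¹·A = kg·m²·s⁻³
  (821 s⁻²·m²·K⁻¹) × (811 K):  [m²·s⁻²·K⁻¹] · [K] = m²·s⁻²
The terms do not share a single dimension (kg·m²·s⁻³ vs m²·s⁻²).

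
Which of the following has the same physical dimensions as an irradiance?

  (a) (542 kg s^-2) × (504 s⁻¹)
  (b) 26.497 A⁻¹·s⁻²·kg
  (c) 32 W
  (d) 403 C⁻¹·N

(a)

Reference: [irradiance] = kg·s⁻³.
Each option:
  (a) [kg·s⁻²] · [s⁻¹] = kg·s⁻³  ← same
  (b) kg·s⁻²·A⁻¹
  (c) W = J·s⁻¹ = kg·m²·s⁻³
  (d) N·C⁻¹ = kg·m·s⁻²·(s·A)⁻¹ = kg·m·s⁻³·A⁻¹
Only (a) matches kg·s⁻³.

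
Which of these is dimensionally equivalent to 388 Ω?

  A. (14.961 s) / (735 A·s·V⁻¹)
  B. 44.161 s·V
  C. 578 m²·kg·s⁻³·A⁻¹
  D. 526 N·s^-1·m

A.

Reference: Ω = V·A⁻¹ = kg·m²·s⁻³·A⁻².
Each option:
  A. [s] / [kg⁻¹·m⁻²·s⁴·A²] = kg·m²·s⁻³·A⁻²  ← same
  B. V·s = J·C⁻¹·s = kg·m²·s⁻²·A⁻¹
  C. kg·m²·s⁻³·A⁻¹
  D. N·m·s⁻¹ = kg·m·s⁻²·m·s⁻¹ = kg·m²·s⁻³
Only A. matches kg·m²·s⁻³·A⁻².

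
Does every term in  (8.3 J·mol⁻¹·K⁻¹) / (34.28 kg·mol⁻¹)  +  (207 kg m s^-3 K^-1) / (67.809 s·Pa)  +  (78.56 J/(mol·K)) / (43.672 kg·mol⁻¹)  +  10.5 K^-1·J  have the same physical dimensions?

Work out the base dimensions of each:
  (8.3 J·mol⁻¹·K⁻¹) / (34.28 kg·mol⁻¹):  [kg·m²·s⁻²·K⁻¹·mol⁻¹] / [kg·mol⁻¹] = m²·s⁻²·K⁻¹
  (207 kg m s^-3 K^-1) / (67.809 s·Pa):  [kg·m·s⁻³·K⁻¹] / [kg·m⁻¹·s⁻¹] = m²·s⁻²·K⁻¹
  (78.56 J/(mol·K)) / (43.672 kg·mol⁻¹):  [kg·m²·s⁻²·K⁻¹·mol⁻¹] / [kg·mol⁻¹] = m²·s⁻²·K⁻¹
  10.5 K^-1·J:  J·K⁻¹ = N·m·K⁻¹ = kg·m²·s⁻²·K⁻¹
The terms do not share a single dimension (kg·m²·s⁻²·K⁻¹ vs m²·s⁻²·K⁻¹).

No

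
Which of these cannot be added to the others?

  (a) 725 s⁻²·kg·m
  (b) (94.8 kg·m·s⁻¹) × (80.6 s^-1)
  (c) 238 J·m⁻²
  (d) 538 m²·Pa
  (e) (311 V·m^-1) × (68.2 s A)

(c)

Work out the base dimensions of each:
  (a) kg·m·s⁻²
  (b) [kg·m·s⁻¹] · [s⁻¹] = kg·m·s⁻²
  (c) J·m⁻² = N·m·m⁻² = kg·s⁻²
  (d) Pa·m² = N·m⁻²·m² = kg·m·s⁻²
  (e) [kg·m·s⁻³·A⁻¹] · [s·A] = kg·m·s⁻²
All reduce to kg·m·s⁻² except (c), which is kg·s⁻².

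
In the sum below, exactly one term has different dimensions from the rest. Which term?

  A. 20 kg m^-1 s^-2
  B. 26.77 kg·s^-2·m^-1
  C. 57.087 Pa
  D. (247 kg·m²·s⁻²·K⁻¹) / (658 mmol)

D.

Expand each in SI base units:
  A. kg·m⁻¹·s⁻²
  B. kg·m⁻¹·s⁻²
  C. Pa = N·m⁻² = kg·m⁻¹·s⁻²
  D. [kg·m²·s⁻²·K⁻¹] / [mol] = kg·m²·s⁻²·K⁻¹·mol⁻¹
All reduce to kg·m⁻¹·s⁻² except D., which is kg·m²·s⁻²·K⁻¹·mol⁻¹.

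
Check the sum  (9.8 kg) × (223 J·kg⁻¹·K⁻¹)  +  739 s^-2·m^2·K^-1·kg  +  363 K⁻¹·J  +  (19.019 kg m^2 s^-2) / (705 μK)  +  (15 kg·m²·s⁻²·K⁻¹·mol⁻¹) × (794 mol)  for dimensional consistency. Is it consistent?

Yes

Work out the base dimensions of each:
  (9.8 kg) × (223 J·kg⁻¹·K⁻¹):  [kg] · [m²·s⁻²·K⁻¹] = kg·m²·s⁻²·K⁻¹
  739 s^-2·m^2·K^-1·kg:  kg·m²·s⁻²·K⁻¹
  363 K⁻¹·J:  J·K⁻¹ = N·m·K⁻¹ = kg·m²·s⁻²·K⁻¹
  (19.019 kg m^2 s^-2) / (705 μK):  [kg·m²·s⁻²] / [K] = kg·m²·s⁻²·K⁻¹
  (15 kg·m²·s⁻²·K⁻¹·mol⁻¹) × (794 mol):  [kg·m²·s⁻²·K⁻¹·mol⁻¹] · [mol] = kg·m²·s⁻²·K⁻¹
Every term reduces to kg·m²·s⁻²·K⁻¹.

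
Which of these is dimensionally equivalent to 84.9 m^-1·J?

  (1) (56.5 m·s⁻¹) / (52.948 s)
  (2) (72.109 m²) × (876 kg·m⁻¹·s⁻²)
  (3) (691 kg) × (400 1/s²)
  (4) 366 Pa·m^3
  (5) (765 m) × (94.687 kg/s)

Reference: J·m⁻¹ = N·m·m⁻¹ = kg·m·s⁻².
Each option:
  (1) [m·s⁻¹] / [s] = m·s⁻²
  (2) [m²] · [kg·m⁻¹·s⁻²] = kg·m·s⁻²  ← same
  (3) [kg] · [s⁻²] = kg·s⁻²
  (4) Pa·m³ = N·m⁻²·m³ = kg·m²·s⁻²
  (5) [m] · [kg·s⁻¹] = kg·m·s⁻¹
Only (2) matches kg·m·s⁻².

(2)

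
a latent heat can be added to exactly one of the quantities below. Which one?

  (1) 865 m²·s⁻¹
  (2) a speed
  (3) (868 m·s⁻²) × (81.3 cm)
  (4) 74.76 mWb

(3)

Reference: [latent heat] = m²·s⁻².
Each option:
  (1) m²·s⁻¹
  (2) [speed] = m·s⁻¹
  (3) [m·s⁻²] · [m] = m²·s⁻²  ← same
  (4) Wb = V·s = kg·m²·s⁻²·A⁻¹
Only (3) matches m²·s⁻².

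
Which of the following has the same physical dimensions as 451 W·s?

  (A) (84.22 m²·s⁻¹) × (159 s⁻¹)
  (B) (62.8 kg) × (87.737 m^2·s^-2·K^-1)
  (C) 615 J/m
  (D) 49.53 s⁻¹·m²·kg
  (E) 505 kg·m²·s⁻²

(E)

Reference: W·s = J·s⁻¹·s = kg·m²·s⁻².
Each option:
  (A) [m²·s⁻¹] · [s⁻¹] = m²·s⁻²
  (B) [kg] · [m²·s⁻²·K⁻¹] = kg·m²·s⁻²·K⁻¹
  (C) J·m⁻¹ = N·m·m⁻¹ = kg·m·s⁻²
  (D) kg·m²·s⁻¹
  (E) kg·m²·s⁻²  ← same
Only (E) matches kg·m²·s⁻².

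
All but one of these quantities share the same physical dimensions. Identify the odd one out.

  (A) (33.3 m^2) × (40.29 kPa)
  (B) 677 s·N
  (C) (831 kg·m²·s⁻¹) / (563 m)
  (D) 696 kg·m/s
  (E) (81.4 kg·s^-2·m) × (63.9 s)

(A)

Expand each in SI base units:
  (A) [m²] · [kg·m⁻¹·s⁻²] = kg·m·s⁻²
  (B) N·s = kg·m·s⁻²·s = kg·m·s⁻¹
  (C) [kg·m²·s⁻¹] / [m] = kg·m·s⁻¹
  (D) kg·m·s⁻¹
  (E) [kg·m·s⁻²] · [s] = kg·m·s⁻¹
All reduce to kg·m·s⁻¹ except (A), which is kg·m·s⁻².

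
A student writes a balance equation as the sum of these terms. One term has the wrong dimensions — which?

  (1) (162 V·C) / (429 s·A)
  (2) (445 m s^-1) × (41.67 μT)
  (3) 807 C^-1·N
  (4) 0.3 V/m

In SI base units:
  (1) [kg·m²·s⁻²] / [s·A] = kg·m²·s⁻³·A⁻¹
  (2) [m·s⁻¹] · [kg·s⁻²·A⁻¹] = kg·m·s⁻³·A⁻¹
  (3) N·C⁻¹ = kg·m·s⁻²·(s·A)⁻¹ = kg·m·s⁻³·A⁻¹
  (4) V·m⁻¹ = J·C⁻¹·m⁻¹ = kg·m·s⁻³·A⁻¹
All reduce to kg·m·s⁻³·A⁻¹ except (1), which is kg·m²·s⁻³·A⁻¹.

(1)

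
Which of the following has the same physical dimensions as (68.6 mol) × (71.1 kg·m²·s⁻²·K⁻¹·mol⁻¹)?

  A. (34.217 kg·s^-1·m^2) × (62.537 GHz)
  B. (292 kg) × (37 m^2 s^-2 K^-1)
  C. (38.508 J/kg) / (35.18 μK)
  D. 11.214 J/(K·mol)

B.

Reference: [mol] · [kg·m²·s⁻²·K⁻¹·mol⁻¹] = kg·m²·s⁻²·K⁻¹.
Each option:
  A. [kg·m²·s⁻¹] · [s⁻¹] = kg·m²·s⁻²
  B. [kg] · [m²·s⁻²·K⁻¹] = kg·m²·s⁻²·K⁻¹  ← same
  C. [m²·s⁻²] / [K] = m²·s⁻²·K⁻¹
  D. J·mol⁻¹·K⁻¹ = N·m·mol⁻¹·K⁻¹ = kg·m²·s⁻²·K⁻¹·mol⁻¹
Only B. matches kg·m²·s⁻²·K⁻¹.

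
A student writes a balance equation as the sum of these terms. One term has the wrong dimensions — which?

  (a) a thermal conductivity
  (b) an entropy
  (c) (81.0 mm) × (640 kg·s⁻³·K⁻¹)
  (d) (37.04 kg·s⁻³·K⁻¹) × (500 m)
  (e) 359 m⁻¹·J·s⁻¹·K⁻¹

(b)

Work out the base dimensions of each:
  (a) [thermal conductivity] = kg·m·s⁻³·K⁻¹
  (b) [entropy] = kg·m²·s⁻²·K⁻¹
  (c) [m] · [kg·s⁻³·K⁻¹] = kg·m·s⁻³·K⁻¹
  (d) [kg·s⁻³·K⁻¹] · [m] = kg·m·s⁻³·K⁻¹
  (e) J·s⁻¹·m⁻¹·K⁻¹ = N·m·s⁻¹·m⁻¹·K⁻¹ = kg·m·s⁻³·K⁻¹
All reduce to kg·m·s⁻³·K⁻¹ except (b), which is kg·m²·s⁻²·K⁻¹.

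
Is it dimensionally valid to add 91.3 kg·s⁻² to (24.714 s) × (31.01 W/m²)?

Yes

Reduce each to base SI dimensions:
  91.3 kg·s⁻²:  kg·s⁻²
  (24.714 s) × (31.01 W/m²):  [s] · [kg·s⁻³] = kg·s⁻²
Both are kg·s⁻², so they have the same dimensions and can be added.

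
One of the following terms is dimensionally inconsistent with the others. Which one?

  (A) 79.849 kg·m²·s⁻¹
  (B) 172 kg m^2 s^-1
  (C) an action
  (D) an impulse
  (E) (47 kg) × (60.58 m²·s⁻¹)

Expand each in SI base units:
  (A) kg·m²·s⁻¹
  (B) kg·m²·s⁻¹
  (C) [action] = kg·m²·s⁻¹
  (D) [impulse] = kg·m·s⁻¹
  (E) [kg] · [m²·s⁻¹] = kg·m²·s⁻¹
All reduce to kg·m²·s⁻¹ except (D), which is kg·m·s⁻¹.

(D)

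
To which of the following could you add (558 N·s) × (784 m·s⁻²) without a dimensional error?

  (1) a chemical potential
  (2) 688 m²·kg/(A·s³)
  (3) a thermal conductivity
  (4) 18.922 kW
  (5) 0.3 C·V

(4)

Reference: [kg·m·s⁻¹] · [m·s⁻²] = kg·m²·s⁻³.
Each option:
  (1) [chemical potential] = kg·m²·s⁻²·mol⁻¹
  (2) kg·m²·s⁻³·A⁻¹
  (3) [thermal conductivity] = kg·m·s⁻³·K⁻¹
  (4) W = J·s⁻¹ = kg·m²·s⁻³  ← same
  (5) C·V = s·A·J·C⁻¹ = kg·m²·s⁻²
Only (4) matches kg·m²·s⁻³.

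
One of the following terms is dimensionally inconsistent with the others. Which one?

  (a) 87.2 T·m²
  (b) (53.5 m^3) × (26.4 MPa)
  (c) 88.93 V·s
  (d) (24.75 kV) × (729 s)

Work out the base dimensions of each:
  (a) T·m² = Wb·m⁻²·m² = kg·m²·s⁻²·A⁻¹
  (b) [m³] · [kg·m⁻¹·s⁻²] = kg·m²·s⁻²
  (c) V·s = J·C⁻¹·s = kg·m²·s⁻²·A⁻¹
  (d) [kg·m²·s⁻³·A⁻¹] · [s] = kg·m²·s⁻²·A⁻¹
All reduce to kg·m²·s⁻²·A⁻¹ except (b), which is kg·m²·s⁻².

(b)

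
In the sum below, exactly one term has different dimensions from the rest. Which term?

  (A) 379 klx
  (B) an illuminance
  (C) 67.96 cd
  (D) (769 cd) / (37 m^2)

(C)

Expand each in SI base units:
  (A) lx = lm·m⁻² = m⁻²·cd
  (B) [illuminance] = m⁻²·cd
  (C) cd
  (D) [cd] / [m²] = m⁻²·cd
All reduce to m⁻²·cd except (C), which is cd.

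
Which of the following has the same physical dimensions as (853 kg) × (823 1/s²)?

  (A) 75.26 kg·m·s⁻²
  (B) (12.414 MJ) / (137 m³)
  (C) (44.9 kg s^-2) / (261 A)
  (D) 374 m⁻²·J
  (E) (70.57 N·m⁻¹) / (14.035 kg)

Reference: [kg] · [s⁻²] = kg·s⁻².
Each option:
  (A) kg·m·s⁻²
  (B) [kg·m²·s⁻²] / [m³] = kg·m⁻¹·s⁻²
  (C) [kg·s⁻²] / [A] = kg·s⁻²·A⁻¹
  (D) J·m⁻² = N·m·m⁻² = kg·s⁻²  ← same
  (E) [kg·s⁻²] / [kg] = s⁻²
Only (D) matches kg·s⁻².

(D)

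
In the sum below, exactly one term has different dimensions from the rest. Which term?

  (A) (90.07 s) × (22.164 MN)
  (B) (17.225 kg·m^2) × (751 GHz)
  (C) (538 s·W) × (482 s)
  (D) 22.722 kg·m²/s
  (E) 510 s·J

(A)

In SI base units:
  (A) [s] · [kg·m·s⁻²] = kg·m·s⁻¹
  (B) [kg·m²] · [s⁻¹] = kg·m²·s⁻¹
  (C) [kg·m²·s⁻²] · [s] = kg·m²·s⁻¹
  (D) kg·m²·s⁻¹
  (E) J·s = N·m·s = kg·m²·s⁻¹
All reduce to kg·m²·s⁻¹ except (A), which is kg·m·s⁻¹.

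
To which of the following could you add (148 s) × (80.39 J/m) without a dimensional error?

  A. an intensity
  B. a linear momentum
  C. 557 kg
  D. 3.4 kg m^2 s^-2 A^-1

Reference: [s] · [kg·m·s⁻²] = kg·m·s⁻¹.
Each option:
  A. [intensity] = kg·s⁻³
  B. [linear momentum] = kg·m·s⁻¹  ← same
  C. kg
  D. kg·m²·s⁻²·A⁻¹
Only B. matches kg·m·s⁻¹.

B.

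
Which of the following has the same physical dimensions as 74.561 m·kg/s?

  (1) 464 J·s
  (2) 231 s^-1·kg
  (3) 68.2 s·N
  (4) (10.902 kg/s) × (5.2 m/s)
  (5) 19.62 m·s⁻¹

Reference: kg·m·s⁻¹.
Each option:
  (1) J·s = N·m·s = kg·m²·s⁻¹
  (2) kg·s⁻¹
  (3) N·s = kg·m·s⁻²·s = kg·m·s⁻¹  ← same
  (4) [kg·s⁻¹] · [m·s⁻¹] = kg·m·s⁻²
  (5) m·s⁻¹
Only (3) matches kg·m·s⁻¹.

(3)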